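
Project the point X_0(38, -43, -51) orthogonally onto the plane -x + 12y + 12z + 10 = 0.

(34, 5, -3)

n = (-1, 12, 12), |n|² = 289, and n·X_0 − (-10) = -1156.
t = -1156/289 = -4, so the foot is X_0 − t·n = (38, -43, -51) − (-4)·(-1, 12, 12) = (34, 5, -3).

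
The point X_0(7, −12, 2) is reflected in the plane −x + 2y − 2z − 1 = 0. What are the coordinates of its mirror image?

(-1, 4, -14)

n = (−1, 2, −2), |n|² = 9, n·X_0 − 1 = -36, so t = -36/9 = -4.
Foot F = X_0 − (-4)·n = (3, −4, −6); the reflection is 2F − X_0 = (−1, 4, −14).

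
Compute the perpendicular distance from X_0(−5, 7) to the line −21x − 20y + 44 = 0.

The normal to the line is n = (−21, −20) with |n| = 29.
|n·X_0 − (-44)| = |-35 − (-44)| = 9, so the distance is 9/29.

9/29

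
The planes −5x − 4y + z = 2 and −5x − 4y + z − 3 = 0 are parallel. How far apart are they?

With common normal n = (−5, −4, 1) (|n| = √42), the distance is |2 − 3|/|n| = 1/√42.

1/√42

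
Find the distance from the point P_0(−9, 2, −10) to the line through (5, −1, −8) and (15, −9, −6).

√41

A direction vector is d = (10, −8, 2).
AP = (−14, 3, −2); AP·d = -168, |AP|² = 209, |d|² = 168.
distance² = |AP|² − (AP·d)²/|d|² = 209 − 28224/168 = 41, so the distance is √41.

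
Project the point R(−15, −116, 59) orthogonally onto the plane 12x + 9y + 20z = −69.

(-387/25, -2909/25, 291/5)

The perpendicular from R has direction n = (12, 9, 20): r = (−15, −116, 59) + t(12, 9, 20).
Substitute into the plane: n·(R + tn) = -69 gives -44 + 625t = -69, so t = -1/25.
Foot = (−15, −116, 59) + (-1/25)·(12, 9, 20) = (−387/25, −2909/25, 291/5).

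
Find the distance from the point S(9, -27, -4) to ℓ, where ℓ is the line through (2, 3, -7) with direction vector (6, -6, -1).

Direction vector d = (6, -6, -1).
AP = (7, -30, 3), and AP × d = (48, 25, 138).
|AP × d|² = 21973 and |d|² = 73, so the distance is √(21973/73) = √301.

√301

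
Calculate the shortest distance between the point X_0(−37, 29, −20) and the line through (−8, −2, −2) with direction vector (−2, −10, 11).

√1226

Direction vector d = (−2, −10, 11).
AP = (−29, 31, −18); AP·d = -450, |AP|² = 2126, |d|² = 225.
distance² = |AP|² − (AP·d)²/|d|² = 2126 − 202500/225 = 1226, so the distance is √1226.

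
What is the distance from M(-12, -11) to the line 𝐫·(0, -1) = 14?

3

d = |0·(-12) + (-1)·(-11) − 14| / √(0 + 1) = |-3|/1 = 3.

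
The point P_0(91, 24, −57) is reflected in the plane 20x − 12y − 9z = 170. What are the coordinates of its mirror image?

(-29, 96, -3)

With n = (20, −12, −9), the signed offset is (n·P_0 − 170)/|n|² = 1875/625 = 3.
P_0' = P_0 − 2t·n = (91, 24, −57) − 6·(20, −12, −9) = (−29, 96, −3).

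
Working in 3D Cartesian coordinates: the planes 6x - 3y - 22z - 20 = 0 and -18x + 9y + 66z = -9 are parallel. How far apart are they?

17/23

Divide the second equation by -3 to match normals: 6x - 3y - 22z = 3.
Both planes have normal n = (6, -3, -22), |n| = 23. Any point on the first plane is at distance |3 − 20|/|n| = 17/23 from the second.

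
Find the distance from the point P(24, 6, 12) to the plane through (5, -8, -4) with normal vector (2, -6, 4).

9√14/14

The plane has equation n·(r − (5, -8, -4)) = 0, i.e. n·r = 42.
Then n·(24, 6, 12) - 42 = 18.
|n| = √(4 + 36 + 16) = 2√14, so the distance is |18|/(2√14) = 9/√14.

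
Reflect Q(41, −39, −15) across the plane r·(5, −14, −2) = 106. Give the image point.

n = (5, −14, −2), |n|² = 225, n·Q − 106 = 675, so t = 675/225 = 3.
Foot F = Q − 3·n = (26, 3, −9); the reflection is 2F − Q = (11, 45, −3).

(11, 45, -3)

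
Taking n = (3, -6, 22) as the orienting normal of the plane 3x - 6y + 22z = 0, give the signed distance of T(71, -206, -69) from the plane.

n·T − 0 = -69.
|n| = 23, so the signed distance is -69/23 = -3.

-3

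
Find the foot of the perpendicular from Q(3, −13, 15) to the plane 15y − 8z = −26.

The perpendicular from Q has direction n = (0, 15, −8): r = (3, −13, 15) + λ(0, 15, −8).
Substitute into the plane: n·(Q + λn) = -26 gives -315 + 289λ = -26, so λ = 1.
Foot = (3, −13, 15) + 1·(0, 15, −8) = (3, 2, 7).

(3, 2, 7)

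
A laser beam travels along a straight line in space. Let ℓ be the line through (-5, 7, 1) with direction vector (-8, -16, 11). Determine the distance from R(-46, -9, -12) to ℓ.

Direction vector d = (-8, -16, 11).
AP = (-41, -16, -13); AP·d = 441, |AP|² = 2106, |d|² = 441.
distance² = |AP|² − (AP·d)²/|d|² = 2106 − 194481/441 = 1665, so the distance is 3√185.

3√185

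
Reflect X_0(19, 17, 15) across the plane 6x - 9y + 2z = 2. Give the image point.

With n = (6, -9, 2), the signed offset is (n·X_0 − 2)/|n|² = -11/121 = -1/11.
X_0' = X_0 − 2t·n = (19, 17, 15) − (-2/11)·(6, -9, 2) = (221/11, 169/11, 169/11).

(221/11, 169/11, 169/11)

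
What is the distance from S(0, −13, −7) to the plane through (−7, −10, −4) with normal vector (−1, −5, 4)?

2√42/21

The plane has equation n·(r − (−7, −10, −4)) = 0, i.e. n·r = 41.
Then n·(0, −13, −7) − 41 = −4.
|n| = √(1 + 25 + 16) = √42, so the distance is |-4|/√42 = 2√42/21.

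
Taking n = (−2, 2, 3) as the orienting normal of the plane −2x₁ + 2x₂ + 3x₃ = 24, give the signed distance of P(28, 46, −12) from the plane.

n·P − 24 = -24.
|n| = √17, so the signed distance is -24√17/17.

-24√17/17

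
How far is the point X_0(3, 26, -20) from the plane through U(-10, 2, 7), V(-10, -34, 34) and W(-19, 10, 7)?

4/17

UV = (0, -36, 27) and UW = (-9, 8, 0), so a normal is n = UV × UW = (-216, -243, -324).
Then n·(3, 26, -20) - (-594) = 108.
|n| = √(46656 + 59049 + 104976) = 459, so the distance is |108|/459 = 4/17.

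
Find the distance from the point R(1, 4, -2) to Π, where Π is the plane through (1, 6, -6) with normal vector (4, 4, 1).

The plane has equation n·(r − (1, 6, -6)) = 0, i.e. n·r = 22.
Then n·(1, 4, -2) - 22 = -4.
|n| = √(16 + 16 + 1) = √33, so the distance is |-4|/√33 = 4√33/33.

4/√33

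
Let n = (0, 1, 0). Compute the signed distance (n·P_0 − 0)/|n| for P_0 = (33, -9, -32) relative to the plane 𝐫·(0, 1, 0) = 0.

-9

n·P_0 − 0 = -9.
|n| = 1, so the signed distance is -9/1 = -9.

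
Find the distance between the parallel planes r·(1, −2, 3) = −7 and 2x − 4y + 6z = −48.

17/√14

Divide the second equation by 2 to match normals: x − 2y + 3z = -24.
Both planes have normal n = (1, −2, 3), |n| = √14. Any point on the first plane is at distance |(-24) − (-7)|/|n| = 17/√14 = 17√14/14 from the second.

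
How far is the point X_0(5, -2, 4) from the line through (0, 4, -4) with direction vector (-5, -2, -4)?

Direction vector d = (-5, -2, -4).
AP = (5, -6, 8), and AP × d = (40, -20, -40).
|AP × d|² = 3600 and |d|² = 45, so the distance is √(3600/45) = √80 = 4√5.

4√5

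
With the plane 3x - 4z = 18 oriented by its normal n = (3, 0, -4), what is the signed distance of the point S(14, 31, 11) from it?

n·S − 18 = -20.
|n| = 5, so the signed distance is -20/5 = -4.

-4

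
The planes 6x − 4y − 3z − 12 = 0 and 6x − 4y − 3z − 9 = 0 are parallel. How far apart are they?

Both planes have normal n = (6, −4, −3), |n| = √61. Any point on the first plane is at distance |9 − 12|/|n| = 3/√61 = 3√61/61 from the second.

3√61/61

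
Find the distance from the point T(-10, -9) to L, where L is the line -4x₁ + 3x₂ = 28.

3

d = |(-4)·(-10) + 3·(-9) − 28| / √(16 + 9) = |-15|/5 = 3.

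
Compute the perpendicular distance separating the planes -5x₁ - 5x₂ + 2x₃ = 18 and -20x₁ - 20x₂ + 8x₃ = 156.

Divide the second equation by 4 to match normals: -5x₁ - 5x₂ + 2x₃ = 39.
Both planes have normal n = (-5, -5, 2), |n| = 3√6. Any point on the first plane is at distance |39 − 18|/|n| = 21/(3√6) = 7√6/6 from the second.

7√6/6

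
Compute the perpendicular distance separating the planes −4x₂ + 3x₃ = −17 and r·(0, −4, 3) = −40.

With common normal n = (0, −4, 3) (|n| = 5), the distance is |(-17) − (-40)|/|n| = 23/5.

23/5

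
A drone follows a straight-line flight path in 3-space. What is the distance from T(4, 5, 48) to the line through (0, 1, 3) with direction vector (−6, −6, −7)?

22√2

Direction vector d = (−6, −6, −7).
AP = (4, 4, 45); AP·d = -363, |AP|² = 2057, |d|² = 121.
distance² = |AP|² − (AP·d)²/|d|² = 2057 − 131769/121 = 968, so the distance is 22√2.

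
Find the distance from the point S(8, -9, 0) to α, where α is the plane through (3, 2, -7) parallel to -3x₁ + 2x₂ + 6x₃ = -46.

Parallel planes share the normal n = (-3, 2, 6); since (3, 2, -7) lies on the plane, its equation is -3x₁ + 2x₂ + 6x₃ = -47.
n = (-3, 2, 6); n·P − (-47) = 5; |n| = 7; distance = 5/7.

5/7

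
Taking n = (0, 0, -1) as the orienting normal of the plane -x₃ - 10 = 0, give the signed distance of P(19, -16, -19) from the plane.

9

n·P − 10 = 9.
|n| = 1, so the signed distance is 9/1 = 9.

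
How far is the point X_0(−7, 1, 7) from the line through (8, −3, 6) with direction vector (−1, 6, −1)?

Direction vector d = (−1, 6, −1).
AP = (−15, 4, 1); AP·d = 38, |AP|² = 242, |d|² = 38.
distance² = |AP|² − (AP·d)²/|d|² = 242 − 1444/38 = 204, so the distance is 2√51.

2√51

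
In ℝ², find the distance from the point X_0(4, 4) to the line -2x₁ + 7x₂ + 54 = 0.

The normal to the line is n = (-2, 7) with |n| = √53.
|n·X_0 − (-54)| = |20 − (-54)| = 74, so the distance is 74/√53.

74/√53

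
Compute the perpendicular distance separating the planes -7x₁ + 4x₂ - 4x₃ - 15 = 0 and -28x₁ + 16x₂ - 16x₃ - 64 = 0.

1/9

Divide the second equation by 4 to match normals: -7x₁ + 4x₂ - 4x₃ = 16.
With common normal n = (-7, 4, -4) (|n| = 9), the distance is |15 − 16|/|n| = 1/9.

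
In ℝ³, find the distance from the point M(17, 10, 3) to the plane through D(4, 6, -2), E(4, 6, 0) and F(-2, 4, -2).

1/√10

DE = (0, 0, 2) and DF = (-6, -2, 0), so a normal is n = DE × DF = (4, -12, 0).
n = (4, -12, 0); n·P − (-56) = 4; |n| = 4√10; distance = 4/(4√10) = √10/10.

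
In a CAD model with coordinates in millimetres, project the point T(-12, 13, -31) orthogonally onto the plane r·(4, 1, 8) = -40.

The perpendicular from T has direction n = (4, 1, 8): r = (-12, 13, -31) + t(4, 1, 8).
Substitute into the plane: n·(T + tn) = -40 gives -283 + 81t = -40, so t = 3.
Foot = (-12, 13, -31) + 3·(4, 1, 8) = (0, 16, -7).

(0, 16, -7)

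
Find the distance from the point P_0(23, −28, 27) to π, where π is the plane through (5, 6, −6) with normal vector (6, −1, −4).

10√53/53

The plane has equation n·(r − (5, 6, −6)) = 0, i.e. n·r = 48.
d = |6·23 + (-1)·(-28) + (-4)·27 − 48| / √(36 + 1 + 16) = |10| / √53 = 10√53/53.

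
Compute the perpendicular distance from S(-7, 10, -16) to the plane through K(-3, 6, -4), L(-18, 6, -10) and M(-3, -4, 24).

4/15

KL = (-15, 0, -6) and KM = (0, -10, 28), so a normal is n = KL × KM = (-60, 420, 150).
Then n·(-7, 10, -16) - 2100 = 120.
|n| = √(3600 + 176400 + 22500) = 450, so the distance is |120|/450 = 4/15.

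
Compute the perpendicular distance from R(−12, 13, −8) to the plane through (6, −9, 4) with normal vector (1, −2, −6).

The plane has equation n·(r − (6, −9, 4)) = 0, i.e. n·r = 0.
Then n·(−12, 13, −8) − 0 = 10.
|n| = √(1 + 4 + 36) = √41, so the distance is |10|/√41 = 10√41/41.

10/√41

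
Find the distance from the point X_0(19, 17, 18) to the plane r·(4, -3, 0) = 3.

Normal vector n = (4, -3, 0), and n·(19, 17, 18) - 3 = 22.
|n| = √(16 + 9 + 0) = 5, so the distance is |22|/5 = 22/5.

22/5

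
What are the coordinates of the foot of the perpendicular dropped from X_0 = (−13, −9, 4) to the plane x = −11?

(-11, -9, 4)

n = (1, 0, 0), |n|² = 1, and n·X_0 − (-11) = -2.
t = -2/1 = -2, so the foot is X_0 − t·n = (−13, −9, 4) − (-2)·(1, 0, 0) = (−11, −9, 4).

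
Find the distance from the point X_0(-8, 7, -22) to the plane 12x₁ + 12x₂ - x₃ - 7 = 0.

Normal vector n = (12, 12, -1), and n·(-8, 7, -22) - 7 = 3.
|n| = √(144 + 144 + 1) = 17, so the distance is |3|/17 = 3/17.

3/17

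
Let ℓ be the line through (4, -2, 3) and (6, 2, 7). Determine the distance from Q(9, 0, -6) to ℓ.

A direction vector is d = (2, 4, 4).
AP = (5, 2, -9), and AP × d = (44, -38, 16).
|AP × d|² = 3636 and |d|² = 36, so the distance is √(3636/36) = √101.

√101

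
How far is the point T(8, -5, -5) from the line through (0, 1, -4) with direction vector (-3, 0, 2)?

Direction vector d = (-3, 0, 2).
AP = (8, -6, -1); AP·d = -26, |AP|² = 101, |d|² = 13.
distance² = |AP|² − (AP·d)²/|d|² = 101 − 676/13 = 49, so the distance is 7.

7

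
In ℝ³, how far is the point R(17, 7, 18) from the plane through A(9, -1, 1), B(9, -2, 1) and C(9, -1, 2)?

8

AB = (0, -1, 0) and AC = (0, 0, 1), so a normal is n = AB × AC = (-1, 0, 0).
n = (-1, 0, 0); n·P − (-9) = -8; |n| = 1; distance = 8/1 = 8.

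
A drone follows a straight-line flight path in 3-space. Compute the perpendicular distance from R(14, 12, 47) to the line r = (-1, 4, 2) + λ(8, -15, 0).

√2314

Direction vector d = (8, -15, 0).
AP = (15, 8, 45); AP·d = 0, |AP|² = 2314, |d|² = 289.
distance² = |AP|² − (AP·d)²/|d|² = 2314 − 0/289 = 2314, so the distance is √2314.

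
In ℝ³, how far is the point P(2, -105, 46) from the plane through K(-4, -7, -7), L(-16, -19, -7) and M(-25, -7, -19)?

KL = (-12, -12, 0) and KM = (-21, 0, -12), so a normal is n = KL × KM = (144, -144, -252).
Then n·(2, -105, 46) - 2196 = 1620.
|n| = √(20736 + 20736 + 63504) = 324, so the distance is |1620|/324 = 5.

5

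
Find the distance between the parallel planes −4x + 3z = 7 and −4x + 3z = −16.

With common normal n = (−4, 0, 3) (|n| = 5), the distance is |7 − (-16)|/|n| = 23/5.

23/5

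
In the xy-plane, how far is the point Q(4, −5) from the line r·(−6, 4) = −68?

d = |(-6)·4 + 4·(-5) − (-68)| / √(36 + 16) = |24|/(2√13) = 12√13/13.

12/√13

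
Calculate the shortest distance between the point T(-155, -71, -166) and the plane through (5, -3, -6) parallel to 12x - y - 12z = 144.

Parallel planes share the normal n = (12, -1, -12); since (5, -3, -6) lies on the plane, its equation is 12x - y - 12z = 135.
d = |12·(-155) + (-1)·(-71) + (-12)·(-166) − 135| / √(144 + 1 + 144) = |68| / 17 = 4.

4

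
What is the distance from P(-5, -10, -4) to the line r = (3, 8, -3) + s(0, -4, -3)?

2√41

Direction vector d = (0, -4, -3).
AP = (-8, -18, -1), and AP × d = (50, -24, 32).
|AP × d|² = 4100 and |d|² = 25, so the distance is √(4100/25) = √164 = 2√41.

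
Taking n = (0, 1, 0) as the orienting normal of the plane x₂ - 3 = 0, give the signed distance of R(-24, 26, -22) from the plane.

23

n·R − 3 = 23.
|n| = 1, so the signed distance is 23/1 = 23.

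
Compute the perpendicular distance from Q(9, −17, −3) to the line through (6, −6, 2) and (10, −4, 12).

A direction vector is d = (4, 2, 10).
AP = (3, −11, −5); AP·d = -60, |AP|² = 155, |d|² = 120.
distance² = |AP|² − (AP·d)²/|d|² = 155 − 3600/120 = 125, so the distance is 5√5.

5√5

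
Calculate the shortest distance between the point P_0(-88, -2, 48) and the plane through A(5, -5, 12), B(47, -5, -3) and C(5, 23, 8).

3

AB = (42, 0, -15) and AC = (0, 28, -4), so a normal is n = AB × AC = (420, 168, 1176).
Then n·(-88, -2, 48) - 15372 = 3780.
|n| = √(176400 + 28224 + 1382976) = 1260, so the distance is |3780|/1260 = 3.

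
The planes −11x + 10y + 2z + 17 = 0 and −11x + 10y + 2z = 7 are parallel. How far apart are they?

8/5

With common normal n = (−11, 10, 2) (|n| = 15), the distance is |(-17) − 7|/|n| = 24/15 = 8/5.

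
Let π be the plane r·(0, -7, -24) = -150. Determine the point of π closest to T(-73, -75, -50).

n = (0, -7, -24), |n|² = 625, and n·T − (-150) = 1875.
t = 1875/625 = 3, so the foot is T − t·n = (-73, -75, -50) − 3·(0, -7, -24) = (-73, -54, 22).

(-73, -54, 22)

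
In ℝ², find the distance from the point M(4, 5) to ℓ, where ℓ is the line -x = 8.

The normal to the line is n = (-1, 0) with |n| = 1.
|n·M − 8| = |-4 − 8| = 12, so the distance is 12/1 = 12.

12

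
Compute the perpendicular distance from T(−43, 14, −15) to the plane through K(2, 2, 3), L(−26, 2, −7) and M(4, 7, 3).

1/5

KL = (−28, 0, −10) and KM = (2, 5, 0), so a normal is n = KL × KM = (50, −20, −140).
Then n·(−43, 14, −15) − (−360) = 30.
|n| = √(2500 + 400 + 19600) = 150, so the distance is |30|/150 = 1/5.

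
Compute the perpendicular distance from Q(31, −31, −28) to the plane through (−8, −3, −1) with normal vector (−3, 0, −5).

9√34/17

The plane has equation n·(r − (−8, −3, −1)) = 0, i.e. n·r = 29.
d = |(-3)·31 + (-5)·(-28) − 29| / √(9 + 0 + 25) = |18| / √34 = 18/√34.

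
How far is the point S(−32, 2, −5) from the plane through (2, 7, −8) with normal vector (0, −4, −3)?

The plane has equation n·(r − (2, 7, −8)) = 0, i.e. n·r = -4.
n = (0, −4, −3); n·P − (-4) = 11; |n| = 5; distance = 11/5.

11/5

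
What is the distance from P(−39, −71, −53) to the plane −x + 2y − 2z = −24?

9

n = (−1, 2, −2); n·P − (-24) = 27; |n| = 3; distance = 27/3 = 9.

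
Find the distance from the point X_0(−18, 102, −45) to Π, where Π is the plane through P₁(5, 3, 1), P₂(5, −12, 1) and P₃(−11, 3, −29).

P₁P₂ = (0, −15, 0) and P₁P₃ = (−16, 0, −30), so a normal is n = P₁P₂ × P₁P₃ = (450, 0, −240).
d = |450·(-18) + (-240)·(-45) − 2010| / √(202500 + 0 + 57600) = |690| / 510 = 23/17.

23/17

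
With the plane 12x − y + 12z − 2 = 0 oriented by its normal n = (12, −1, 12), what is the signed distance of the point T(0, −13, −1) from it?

-1/17

n·T − 2 = -1.
|n| = 17, so the signed distance is -1/17.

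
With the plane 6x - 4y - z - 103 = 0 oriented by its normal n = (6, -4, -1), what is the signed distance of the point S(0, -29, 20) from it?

-7√53/53

n·S − 103 = -7.
|n| = √53, so the signed distance is -7√53/53.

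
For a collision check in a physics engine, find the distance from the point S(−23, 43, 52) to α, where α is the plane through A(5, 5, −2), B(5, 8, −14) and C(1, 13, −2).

2

AB = (0, 3, −12) and AC = (−4, 8, 0), so a normal is n = AB × AC = (96, 48, 12).
Then n·(−23, 43, 52) − 696 = −216.
|n| = √(9216 + 2304 + 144) = 108, so the distance is |-216|/108 = 2.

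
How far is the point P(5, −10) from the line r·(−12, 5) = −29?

81/13

The normal to the line is n = (−12, 5) with |n| = 13.
|n·P − (-29)| = |-110 − (-29)| = 81, so the distance is 81/13.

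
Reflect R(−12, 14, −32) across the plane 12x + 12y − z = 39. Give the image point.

(-228/17, 214/17, -542/17)

n = (12, 12, −1), |n|² = 289, n·R − 39 = 17, so t = 17/289 = 1/17.
Foot F = R − (1/17)·n = (−216/17, 226/17, −543/17); the reflection is 2F − R = (−228/17, 214/17, −542/17).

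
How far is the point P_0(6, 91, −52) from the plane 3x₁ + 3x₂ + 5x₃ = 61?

n = (3, 3, 5); n·P − 61 = -30; |n| = √43; distance = 30/√43.

30√43/43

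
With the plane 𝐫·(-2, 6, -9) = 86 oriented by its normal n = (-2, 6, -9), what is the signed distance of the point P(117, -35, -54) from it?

-4

n·P − 86 = -44.
|n| = 11, so the signed distance is -44/11 = -4.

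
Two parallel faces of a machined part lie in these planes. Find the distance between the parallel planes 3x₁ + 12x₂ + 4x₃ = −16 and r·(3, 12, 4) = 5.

With common normal n = (3, 12, 4) (|n| = 13), the distance is |(-16) − 5|/|n| = 21/13.

21/13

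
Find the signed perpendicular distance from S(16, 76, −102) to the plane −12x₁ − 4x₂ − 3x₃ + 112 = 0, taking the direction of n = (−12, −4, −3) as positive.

-6

n·S − (-112) = -78.
|n| = 13, so the signed distance is -78/13 = -6.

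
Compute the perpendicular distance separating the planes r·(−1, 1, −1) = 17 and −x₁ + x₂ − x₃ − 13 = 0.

With common normal n = (−1, 1, −1) (|n| = √3), the distance is |17 − 13|/|n| = 4/√3 = 4√3/3.

4/√3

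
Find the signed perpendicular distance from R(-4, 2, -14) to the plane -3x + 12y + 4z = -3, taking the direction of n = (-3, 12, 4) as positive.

n·R − (-3) = -17.
|n| = 13, so the signed distance is -17/13.

-17/13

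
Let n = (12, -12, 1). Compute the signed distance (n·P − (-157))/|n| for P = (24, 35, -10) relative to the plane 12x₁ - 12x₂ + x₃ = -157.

n·P − (-157) = 15.
|n| = 17, so the signed distance is 15/17.

15/17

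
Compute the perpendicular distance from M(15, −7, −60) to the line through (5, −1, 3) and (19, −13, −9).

A direction vector is d = (14, −12, −12).
AP = (10, −6, −63), and AP × d = (−684, −762, −36).
|AP × d|² = 1049796 and |d|² = 484, so the distance is √(1049796/484) = √2169 = 3√241.

3√241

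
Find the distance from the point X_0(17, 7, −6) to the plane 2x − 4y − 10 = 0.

d = |2·17 + (-4)·7 − 10| / √(4 + 16 + 0) = |-4| / (2√5) = 2√5/5.

2√5/5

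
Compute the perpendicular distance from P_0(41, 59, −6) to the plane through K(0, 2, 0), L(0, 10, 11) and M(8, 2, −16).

KL = (0, 8, 11) and KM = (8, 0, −16), so a normal is n = KL × KM = (−128, 88, −64).
n = (−128, 88, −64); n·P − 176 = 152; |n| = 168; distance = 152/168 = 19/21.

19/21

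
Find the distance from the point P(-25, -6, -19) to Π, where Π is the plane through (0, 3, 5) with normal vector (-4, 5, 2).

7/(3√5)

The plane has equation n·(r − (0, 3, 5)) = 0, i.e. n·r = 25.
Then n·(-25, -6, -19) - 25 = 7.
|n| = √(16 + 25 + 4) = 3√5, so the distance is |7|/(3√5) = 7/(3√5).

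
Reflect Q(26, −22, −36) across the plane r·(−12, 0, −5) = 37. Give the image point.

(2, -22, -46)

n = (−12, 0, −5), |n|² = 169, n·Q − 37 = -169, so t = -169/169 = -1.
Foot F = Q − (-1)·n = (14, −22, −41); the reflection is 2F − Q = (2, −22, −46).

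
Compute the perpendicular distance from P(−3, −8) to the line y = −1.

7

The normal to the line is n = (0, 1) with |n| = 1.
|n·P − (-1)| = |-8 − (-1)| = 7, so the distance is 7/1 = 7.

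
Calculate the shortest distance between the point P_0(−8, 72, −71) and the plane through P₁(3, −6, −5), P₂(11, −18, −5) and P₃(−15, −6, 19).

P₁P₂ = (8, −12, 0) and P₁P₃ = (−18, 0, 24), so a normal is n = P₁P₂ × P₁P₃ = (−288, −192, −216).
Then n·(−8, 72, −71) − 1368 = 2448.
|n| = √(82944 + 36864 + 46656) = 408, so the distance is |2448|/408 = 6.

6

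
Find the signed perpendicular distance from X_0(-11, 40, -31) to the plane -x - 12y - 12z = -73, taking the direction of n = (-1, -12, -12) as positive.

-24/17

n·X_0 − (-73) = -24.
|n| = 17, so the signed distance is -24/17.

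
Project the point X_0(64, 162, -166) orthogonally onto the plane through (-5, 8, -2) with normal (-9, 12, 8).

(1043/17, 2814/17, -2782/17)

The perpendicular from X_0 has direction n = (-9, 12, 8): r = (64, 162, -166) + t(-9, 12, 8).
Substitute into the plane: n·(X_0 + tn) = 125 gives 40 + 289t = 125, so t = 5/17.
Foot = (64, 162, -166) + (5/17)·(-9, 12, 8) = (1043/17, 2814/17, -2782/17).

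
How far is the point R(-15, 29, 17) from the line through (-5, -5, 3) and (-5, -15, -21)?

2√194

A direction vector is d = (0, -10, -24).
AP = (-10, 34, 14); AP·d = -676, |AP|² = 1452, |d|² = 676.
distance² = |AP|² − (AP·d)²/|d|² = 1452 − 456976/676 = 776, so the distance is 2√194.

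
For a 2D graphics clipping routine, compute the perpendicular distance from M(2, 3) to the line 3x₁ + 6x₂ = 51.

d = |3·2 + 6·3 − 51| / √(9 + 36) = |-27|/(3√5) = 9/√5.

9√5/5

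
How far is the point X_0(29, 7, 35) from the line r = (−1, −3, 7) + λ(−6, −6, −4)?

Direction vector d = (−6, −6, −4).
AP = (30, 10, 28), and AP × d = (128, −48, −120).
|AP × d|² = 33088 and |d|² = 88, so the distance is √(33088/88) = √376 = 2√94.

2√94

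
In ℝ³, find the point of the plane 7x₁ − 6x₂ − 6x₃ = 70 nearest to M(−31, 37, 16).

(4, 7, -14)

n = (7, −6, −6), |n|² = 121, and n·M − 70 = -605.
t = -605/121 = -5, so the foot is M − t·n = (−31, 37, 16) − (-5)·(7, −6, −6) = (4, 7, −14).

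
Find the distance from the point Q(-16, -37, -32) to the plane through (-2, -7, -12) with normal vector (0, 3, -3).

5√2

The plane has equation n·(r − (-2, -7, -12)) = 0, i.e. n·r = 15.
d = |3·(-37) + (-3)·(-32) − 15| / √(0 + 9 + 9) = |-30| / (3√2) = 5√2.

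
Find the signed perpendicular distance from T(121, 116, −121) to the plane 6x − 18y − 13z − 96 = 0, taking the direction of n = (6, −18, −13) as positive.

n·T − 96 = 115.
|n| = 23, so the signed distance is 115/23 = 5.

5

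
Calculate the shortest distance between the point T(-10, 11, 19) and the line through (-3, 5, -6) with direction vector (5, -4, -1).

√542

Direction vector d = (5, -4, -1).
AP = (-7, 6, 25); AP·d = -84, |AP|² = 710, |d|² = 42.
distance² = |AP|² − (AP·d)²/|d|² = 710 − 7056/42 = 542, so the distance is √542.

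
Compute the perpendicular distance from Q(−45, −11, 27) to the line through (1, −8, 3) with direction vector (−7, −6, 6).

Direction vector d = (−7, −6, 6).
AP = (−46, −3, 24), and AP × d = (126, 108, 255).
|AP × d|² = 92565 and |d|² = 121, so the distance is √(92565/121) = √765 = 3√85.

3√85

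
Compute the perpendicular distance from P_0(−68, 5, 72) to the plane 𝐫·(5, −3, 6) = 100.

23/√70

Normal vector n = (5, −3, 6), and n·(−68, 5, 72) − 100 = −23.
|n| = √(25 + 9 + 36) = √70, so the distance is |-23|/√70 = 23√70/70.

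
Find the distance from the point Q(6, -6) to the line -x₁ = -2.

4

The normal to the line is n = (-1, 0) with |n| = 1.
|n·Q − (-2)| = |-6 − (-2)| = 4, so the distance is 4/1 = 4.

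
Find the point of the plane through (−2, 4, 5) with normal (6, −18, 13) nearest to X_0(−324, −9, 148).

n = (6, −18, 13), |n|² = 529, and n·X_0 − (-19) = 161.
t = 161/529 = 7/23, so the foot is X_0 − t·n = (−324, −9, 148) − (7/23)·(6, −18, 13) = (−7494/23, −81/23, 3313/23).

(-7494/23, -81/23, 3313/23)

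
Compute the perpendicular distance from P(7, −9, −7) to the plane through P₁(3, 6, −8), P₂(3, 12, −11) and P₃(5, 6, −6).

P₁P₂ = (0, 6, −3) and P₁P₃ = (2, 0, 2), so a normal is n = P₁P₂ × P₁P₃ = (12, −6, −12).
Then n·(7, −9, −7) − 96 = 126.
|n| = √(144 + 36 + 144) = 18, so the distance is |126|/18 = 7.

7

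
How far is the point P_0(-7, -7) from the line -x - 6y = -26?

d = |(-1)·(-7) + (-6)·(-7) − (-26)| / √(1 + 36) = |75|/√37 = 75√37/37.

75√37/37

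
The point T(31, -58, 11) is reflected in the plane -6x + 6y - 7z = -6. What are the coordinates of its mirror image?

(-29, 2, -59)

n = (-6, 6, -7), |n|² = 121, n·T − (-6) = -605, so t = -605/121 = -5.
Foot F = T − (-5)·n = (1, -28, -24); the reflection is 2F − T = (-29, 2, -59).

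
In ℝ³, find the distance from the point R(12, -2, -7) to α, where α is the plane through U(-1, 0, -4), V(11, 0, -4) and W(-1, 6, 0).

5/√13

UV = (12, 0, 0) and UW = (0, 6, 4), so a normal is n = UV × UW = (0, -48, 72).
d = |(-48)·(-2) + 72·(-7) − (-288)| / √(0 + 2304 + 5184) = |-120| / (24√13) = 5√13/13.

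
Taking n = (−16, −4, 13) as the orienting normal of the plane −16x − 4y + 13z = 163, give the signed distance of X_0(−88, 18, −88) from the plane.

n·X_0 − 163 = 29.
|n| = 21, so the signed distance is 29/21.

29/21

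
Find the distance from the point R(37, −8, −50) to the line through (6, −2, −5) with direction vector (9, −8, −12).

√421

Direction vector d = (9, −8, −12).
AP = (31, −6, −45); AP·d = 867, |AP|² = 3022, |d|² = 289.
distance² = |AP|² − (AP·d)²/|d|² = 3022 − 751689/289 = 421, so the distance is √421.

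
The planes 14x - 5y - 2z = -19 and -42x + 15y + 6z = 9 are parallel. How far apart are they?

Divide the second equation by -3 to match normals: 14x - 5y - 2z = -3.
With common normal n = (14, -5, -2) (|n| = 15), the distance is |(-19) − (-3)|/|n| = 16/15.

16/15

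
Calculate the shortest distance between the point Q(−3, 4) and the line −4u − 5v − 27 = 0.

The normal to the line is n = (−4, −5) with |n| = √41.
|n·Q − 27| = |-8 − 27| = 35, so the distance is 35/√41.

35/√41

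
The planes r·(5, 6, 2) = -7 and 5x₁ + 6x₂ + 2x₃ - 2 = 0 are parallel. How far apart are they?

9/√65

With common normal n = (5, 6, 2) (|n| = √65), the distance is |(-7) − 2|/|n| = 9/√65.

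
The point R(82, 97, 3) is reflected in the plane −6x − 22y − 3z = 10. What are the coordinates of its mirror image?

With n = (−6, −22, −3), the signed offset is (n·R − 10)/|n|² = -2645/529 = -5.
R' = R − 2t·n = (82, 97, 3) − (-10)·(−6, −22, −3) = (22, −123, −27).

(22, -123, -27)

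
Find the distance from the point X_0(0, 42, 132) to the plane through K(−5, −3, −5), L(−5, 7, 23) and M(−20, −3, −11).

3

KL = (0, 10, 28) and KM = (−15, 0, −6), so a normal is n = KL × KM = (−60, −420, 150).
Then n·(0, 42, 132) − 810 = 1350.
|n| = √(3600 + 176400 + 22500) = 450, so the distance is |1350|/450 = 3.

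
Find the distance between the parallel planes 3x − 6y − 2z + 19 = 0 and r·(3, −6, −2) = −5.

With common normal n = (3, −6, −2) (|n| = 7), the distance is |(-19) − (-5)|/|n| = 14/7 = 2.

2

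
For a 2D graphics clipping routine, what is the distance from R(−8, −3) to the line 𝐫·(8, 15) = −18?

The normal to the line is n = (8, 15) with |n| = 17.
|n·R − (-18)| = |-109 − (-18)| = 91, so the distance is 91/17.

91/17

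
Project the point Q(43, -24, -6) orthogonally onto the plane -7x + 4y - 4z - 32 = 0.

(8, -4, -26)

The perpendicular from Q has direction n = (-7, 4, -4): r = (43, -24, -6) + μ(-7, 4, -4).
Substitute into the plane: n·(Q + μn) = 32 gives -373 + 81μ = 32, so μ = 5.
Foot = (43, -24, -6) + 5·(-7, 4, -4) = (8, -4, -26).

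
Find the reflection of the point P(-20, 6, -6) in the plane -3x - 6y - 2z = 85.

(-26, -6, -10)

With n = (-3, -6, -2), the signed offset is (n·P − 85)/|n|² = -49/49 = -1.
P' = P − 2t·n = (-20, 6, -6) − (-2)·(-3, -6, -2) = (-26, -6, -10).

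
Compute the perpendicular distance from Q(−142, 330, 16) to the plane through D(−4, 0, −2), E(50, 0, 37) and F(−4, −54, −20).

6

DE = (54, 0, 39) and DF = (0, −54, −18), so a normal is n = DE × DF = (2106, 972, −2916).
n = (2106, 972, −2916); n·P − (-2592) = -22356; |n| = 3726; distance = 22356/3726 = 6.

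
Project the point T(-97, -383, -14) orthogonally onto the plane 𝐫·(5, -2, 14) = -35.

The perpendicular from T has direction n = (5, -2, 14): r = (-97, -383, -14) + t(5, -2, 14).
Substitute into the plane: n·(T + tn) = -35 gives 85 + 225t = -35, so t = -8/15.
Foot = (-97, -383, -14) + (-8/15)·(5, -2, 14) = (-299/3, -5729/15, -322/15).

(-299/3, -5729/15, -322/15)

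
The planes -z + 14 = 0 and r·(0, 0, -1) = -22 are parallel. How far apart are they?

8

With common normal n = (0, 0, -1) (|n| = 1), the distance is |(-14) − (-22)|/|n| = 8/1 = 8.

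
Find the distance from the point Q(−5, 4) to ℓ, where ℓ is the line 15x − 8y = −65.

The normal to the line is n = (15, −8) with |n| = 17.
|n·Q − (-65)| = |-107 − (-65)| = 42, so the distance is 42/17.

42/17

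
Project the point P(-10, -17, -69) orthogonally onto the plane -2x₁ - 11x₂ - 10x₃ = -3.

(-2, 27, -29)

n = (-2, -11, -10), |n|² = 225, and n·P − (-3) = 900.
t = 900/225 = 4, so the foot is P − t·n = (-10, -17, -69) − 4·(-2, -11, -10) = (-2, 27, -29).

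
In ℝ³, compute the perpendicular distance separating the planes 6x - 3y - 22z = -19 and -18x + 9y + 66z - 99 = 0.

Divide the second equation by -3 to match normals: 6x - 3y - 22z = -33.
Both planes have normal n = (6, -3, -22), |n| = 23. Any point on the first plane is at distance |(-33) − (-19)|/|n| = 14/23 from the second.

14/23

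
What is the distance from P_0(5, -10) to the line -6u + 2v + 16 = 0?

17/√10

d = |(-6)·5 + 2·(-10) − (-16)| / √(36 + 4) = |-34|/(2√10) = 17/√10.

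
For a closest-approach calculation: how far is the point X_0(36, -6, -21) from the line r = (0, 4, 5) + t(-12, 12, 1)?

2√229

Direction vector d = (-12, 12, 1).
AP = (36, -10, -26), and AP × d = (302, 276, 312).
|AP × d|² = 264724 and |d|² = 289, so the distance is √(264724/289) = √916 = 2√229.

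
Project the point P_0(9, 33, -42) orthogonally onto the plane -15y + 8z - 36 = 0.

(9, -12, -18)

n = (0, -15, 8), |n|² = 289, and n·P_0 − 36 = -867.
t = -867/289 = -3, so the foot is P_0 − t·n = (9, 33, -42) − (-3)·(0, -15, 8) = (9, -12, -18).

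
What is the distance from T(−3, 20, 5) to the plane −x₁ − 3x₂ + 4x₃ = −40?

3√26/26

Normal vector n = (−1, −3, 4), and n·(−3, 20, 5) − (−40) = 3.
|n| = √(1 + 9 + 16) = √26, so the distance is |3|/√26 = 3/√26.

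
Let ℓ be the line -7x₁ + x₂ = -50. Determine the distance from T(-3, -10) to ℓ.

61√2/10

d = |(-7)·(-3) + 1·(-10) − (-50)| / √(49 + 1) = |61|/(5√2) = 61√2/10.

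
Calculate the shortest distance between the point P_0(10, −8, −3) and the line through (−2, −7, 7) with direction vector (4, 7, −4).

Direction vector d = (4, 7, −4).
AP = (12, −1, −10); AP·d = 81, |AP|² = 245, |d|² = 81.
distance² = |AP|² − (AP·d)²/|d|² = 245 − 6561/81 = 164, so the distance is 2√41.

2√41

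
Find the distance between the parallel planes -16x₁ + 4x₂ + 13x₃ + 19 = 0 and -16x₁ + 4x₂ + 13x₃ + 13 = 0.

2/7

Both planes have normal n = (-16, 4, 13), |n| = 21. Any point on the first plane is at distance |(-13) − (-19)|/|n| = 6/21 = 2/7 from the second.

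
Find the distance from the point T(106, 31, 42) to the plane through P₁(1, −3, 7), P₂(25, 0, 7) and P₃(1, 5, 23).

P₁P₂ = (24, 3, 0) and P₁P₃ = (0, 8, 16), so a normal is n = P₁P₂ × P₁P₃ = (48, −384, 192).
Then n·(106, 31, 42) − 2544 = −1296.
|n| = √(2304 + 147456 + 36864) = 432, so the distance is |-1296|/432 = 3.

3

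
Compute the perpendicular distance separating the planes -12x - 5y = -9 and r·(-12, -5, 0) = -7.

2/13

Both planes have normal n = (-12, -5, 0), |n| = 13. Any point on the first plane is at distance |(-7) − (-9)|/|n| = 2/13 from the second.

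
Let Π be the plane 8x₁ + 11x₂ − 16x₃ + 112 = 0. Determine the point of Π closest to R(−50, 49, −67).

(-74, 16, -19)

n = (8, 11, −16), |n|² = 441, and n·R − (-112) = 1323.
t = 1323/441 = 3, so the foot is R − t·n = (−50, 49, −67) − 3·(8, 11, −16) = (−74, 16, −19).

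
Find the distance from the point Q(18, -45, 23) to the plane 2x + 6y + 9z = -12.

d = |2·18 + 6·(-45) + 9·23 − (-12)| / √(4 + 36 + 81) = |-15| / 11 = 15/11.

15/11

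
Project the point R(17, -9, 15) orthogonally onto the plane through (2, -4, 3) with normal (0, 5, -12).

(17, -4, 3)

n = (0, 5, -12), |n|² = 169, and n·R − (-56) = -169.
t = -169/169 = -1, so the foot is R − t·n = (17, -9, 15) − (-1)·(0, 5, -12) = (17, -4, 3).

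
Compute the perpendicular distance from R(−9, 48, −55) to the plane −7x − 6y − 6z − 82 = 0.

Normal vector n = (−7, −6, −6), and n·(−9, 48, −55) − 82 = 23.
|n| = √(49 + 36 + 36) = 11, so the distance is |23|/11 = 23/11.

23/11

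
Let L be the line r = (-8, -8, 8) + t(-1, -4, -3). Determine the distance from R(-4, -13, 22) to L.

√211

Direction vector d = (-1, -4, -3).
AP = (4, -5, 14), and AP × d = (71, -2, -21).
|AP × d|² = 5486 and |d|² = 26, so the distance is √(5486/26) = √211.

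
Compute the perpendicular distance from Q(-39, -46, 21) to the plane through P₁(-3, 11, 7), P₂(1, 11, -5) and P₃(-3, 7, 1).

17/7

P₁P₂ = (4, 0, -12) and P₁P₃ = (0, -4, -6), so a normal is n = P₁P₂ × P₁P₃ = (-48, 24, -16).
n = (-48, 24, -16); n·P − 296 = 136; |n| = 56; distance = 136/56 = 17/7.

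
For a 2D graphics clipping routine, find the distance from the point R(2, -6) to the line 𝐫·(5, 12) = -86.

24/13

d = |5·2 + 12·(-6) − (-86)| / √(25 + 144) = |24|/13 = 24/13.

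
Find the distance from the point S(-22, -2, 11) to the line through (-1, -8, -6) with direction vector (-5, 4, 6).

Direction vector d = (-5, 4, 6).
AP = (-21, 6, 17); AP·d = 231, |AP|² = 766, |d|² = 77.
distance² = |AP|² − (AP·d)²/|d|² = 766 − 53361/77 = 73, so the distance is √73.

√73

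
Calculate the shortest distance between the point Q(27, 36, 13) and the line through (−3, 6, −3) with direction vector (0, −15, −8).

30

Direction vector d = (0, −15, −8).
AP = (30, 30, 16); AP·d = -578, |AP|² = 2056, |d|² = 289.
distance² = |AP|² − (AP·d)²/|d|² = 2056 − 334084/289 = 900, so the distance is 30.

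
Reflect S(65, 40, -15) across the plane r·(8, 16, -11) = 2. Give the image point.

n = (8, 16, -11), |n|² = 441, n·S − 2 = 1323, so t = 1323/441 = 3.
Foot F = S − 3·n = (41, -8, 18); the reflection is 2F − S = (17, -56, 51).

(17, -56, 51)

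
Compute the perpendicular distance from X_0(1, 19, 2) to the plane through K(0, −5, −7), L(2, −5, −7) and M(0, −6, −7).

KL = (2, 0, 0) and KM = (0, −1, 0), so a normal is n = KL × KM = (0, 0, −2).
d = |(-2)·2 − 14| / √(0 + 0 + 4) = |-18| / 2 = 9.

9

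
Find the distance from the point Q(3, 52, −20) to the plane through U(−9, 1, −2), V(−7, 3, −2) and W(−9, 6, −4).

UV = (2, 2, 0) and UW = (0, 5, −2), so a normal is n = UV × UW = (−4, 4, 10).
d = |(-4)·3 + 4·52 + 10·(-20) − 20| / √(16 + 16 + 100) = |-24| / (2√33) = 12/√33.

12/√33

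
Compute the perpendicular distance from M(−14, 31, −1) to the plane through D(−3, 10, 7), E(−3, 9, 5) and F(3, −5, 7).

DE = (0, −1, −2) and DF = (6, −15, 0), so a normal is n = DE × DF = (−30, −12, 6).
n = (−30, −12, 6); n·P − 12 = 30; |n| = 6√30; distance = 30/(6√30) = 5/√30.

√30/6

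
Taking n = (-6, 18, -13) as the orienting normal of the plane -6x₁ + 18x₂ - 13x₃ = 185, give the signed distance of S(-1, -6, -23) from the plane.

n·S − 185 = 12.
|n| = 23, so the signed distance is 12/23.

12/23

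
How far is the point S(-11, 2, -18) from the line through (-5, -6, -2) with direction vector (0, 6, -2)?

14

Direction vector d = (0, 6, -2).
AP = (-6, 8, -16); AP·d = 80, |AP|² = 356, |d|² = 40.
distance² = |AP|² − (AP·d)²/|d|² = 356 − 6400/40 = 196, so the distance is 14.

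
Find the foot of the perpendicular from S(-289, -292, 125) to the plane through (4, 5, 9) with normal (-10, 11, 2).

(-881/3, -4303/15, 1889/15)

n = (-10, 11, 2), |n|² = 225, and n·S − 33 = -105.
t = -105/225 = -7/15, so the foot is S − t·n = (-289, -292, 125) − (-7/15)·(-10, 11, 2) = (-881/3, -4303/15, 1889/15).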